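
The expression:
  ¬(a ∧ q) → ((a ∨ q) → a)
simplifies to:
a ∨ ¬q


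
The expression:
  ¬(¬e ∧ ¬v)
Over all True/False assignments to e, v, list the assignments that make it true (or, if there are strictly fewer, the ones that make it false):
is false only for:
  e=False, v=False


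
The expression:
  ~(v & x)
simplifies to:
~v | ~x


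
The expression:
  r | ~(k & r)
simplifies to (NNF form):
True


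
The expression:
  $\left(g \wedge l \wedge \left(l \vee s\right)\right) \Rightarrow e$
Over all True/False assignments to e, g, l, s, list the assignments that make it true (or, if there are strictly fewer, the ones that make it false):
is false only for:
  e=False, g=True, l=True, s=False;
  e=False, g=True, l=True, s=True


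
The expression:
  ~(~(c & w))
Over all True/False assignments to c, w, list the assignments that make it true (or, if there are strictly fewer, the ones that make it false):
is true only for:
  c=True, w=True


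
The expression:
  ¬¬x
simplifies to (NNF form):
x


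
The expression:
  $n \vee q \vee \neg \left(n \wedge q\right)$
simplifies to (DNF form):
$\text{True}$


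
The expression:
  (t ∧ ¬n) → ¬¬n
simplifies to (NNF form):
n ∨ ¬t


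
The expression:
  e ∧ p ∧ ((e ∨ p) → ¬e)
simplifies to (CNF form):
False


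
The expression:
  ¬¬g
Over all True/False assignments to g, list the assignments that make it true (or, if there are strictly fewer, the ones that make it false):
is true only for:
  g=True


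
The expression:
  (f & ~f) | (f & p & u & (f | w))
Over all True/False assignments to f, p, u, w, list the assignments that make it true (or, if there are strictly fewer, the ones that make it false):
is true only for:
  f=True, p=True, u=True, w=False;
  f=True, p=True, u=True, w=True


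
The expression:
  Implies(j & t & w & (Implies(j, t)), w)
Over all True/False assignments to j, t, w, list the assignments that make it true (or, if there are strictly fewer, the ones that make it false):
is always true.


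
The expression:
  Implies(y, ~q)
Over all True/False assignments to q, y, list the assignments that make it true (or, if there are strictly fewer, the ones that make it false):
is false only for:
  q=True, y=True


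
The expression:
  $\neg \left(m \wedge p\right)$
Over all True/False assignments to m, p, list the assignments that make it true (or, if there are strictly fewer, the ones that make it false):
is false only for:
  m=True, p=True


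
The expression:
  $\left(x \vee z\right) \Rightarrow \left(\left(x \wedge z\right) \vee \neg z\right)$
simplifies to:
$x \vee \neg z$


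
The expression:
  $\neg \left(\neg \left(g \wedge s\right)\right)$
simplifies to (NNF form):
$g \wedge s$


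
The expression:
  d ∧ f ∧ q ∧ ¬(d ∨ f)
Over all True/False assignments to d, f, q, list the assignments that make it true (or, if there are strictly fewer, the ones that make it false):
is never true.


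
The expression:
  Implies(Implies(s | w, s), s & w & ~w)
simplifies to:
w & ~s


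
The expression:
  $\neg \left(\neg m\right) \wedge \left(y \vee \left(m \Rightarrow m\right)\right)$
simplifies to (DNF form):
$m$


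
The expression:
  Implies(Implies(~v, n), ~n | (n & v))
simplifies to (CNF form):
v | ~n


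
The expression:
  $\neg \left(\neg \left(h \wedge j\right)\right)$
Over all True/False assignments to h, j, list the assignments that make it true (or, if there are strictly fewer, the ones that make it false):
is true only for:
  h=True, j=True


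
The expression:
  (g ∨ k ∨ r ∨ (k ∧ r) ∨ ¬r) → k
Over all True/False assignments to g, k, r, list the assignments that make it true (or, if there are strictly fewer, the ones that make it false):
is true only for:
  g=False, k=True, r=False;
  g=False, k=True, r=True;
  g=True, k=True, r=False;
  g=True, k=True, r=True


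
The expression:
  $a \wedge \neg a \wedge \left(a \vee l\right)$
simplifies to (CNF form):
$\text{False}$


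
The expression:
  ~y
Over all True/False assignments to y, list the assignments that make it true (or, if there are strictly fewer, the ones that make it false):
is true only for:
  y=False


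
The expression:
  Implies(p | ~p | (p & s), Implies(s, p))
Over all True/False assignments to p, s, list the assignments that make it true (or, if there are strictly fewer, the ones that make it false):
is false only for:
  p=False, s=True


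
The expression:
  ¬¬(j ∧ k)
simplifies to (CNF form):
j ∧ k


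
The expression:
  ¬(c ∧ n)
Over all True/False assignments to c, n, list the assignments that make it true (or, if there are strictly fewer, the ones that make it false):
is false only for:
  c=True, n=True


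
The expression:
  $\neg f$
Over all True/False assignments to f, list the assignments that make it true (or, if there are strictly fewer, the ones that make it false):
is true only for:
  f=False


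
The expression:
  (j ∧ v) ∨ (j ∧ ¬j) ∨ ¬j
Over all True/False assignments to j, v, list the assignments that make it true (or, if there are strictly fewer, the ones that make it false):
is false only for:
  j=True, v=False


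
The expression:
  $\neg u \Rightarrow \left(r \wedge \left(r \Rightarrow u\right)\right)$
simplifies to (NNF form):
$u$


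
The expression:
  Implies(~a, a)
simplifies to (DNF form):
a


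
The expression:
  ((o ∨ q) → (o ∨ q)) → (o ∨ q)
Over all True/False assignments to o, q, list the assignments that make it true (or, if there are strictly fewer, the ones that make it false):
is false only for:
  o=False, q=False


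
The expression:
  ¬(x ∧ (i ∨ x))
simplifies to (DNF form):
¬x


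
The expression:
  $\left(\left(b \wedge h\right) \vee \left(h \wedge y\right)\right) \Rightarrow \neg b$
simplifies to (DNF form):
$\neg b \vee \neg h$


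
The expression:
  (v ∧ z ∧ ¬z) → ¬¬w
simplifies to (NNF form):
True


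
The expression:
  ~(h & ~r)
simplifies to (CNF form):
r | ~h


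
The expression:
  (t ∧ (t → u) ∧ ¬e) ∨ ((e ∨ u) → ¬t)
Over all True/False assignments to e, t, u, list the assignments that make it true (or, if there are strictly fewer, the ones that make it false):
is false only for:
  e=True, t=True, u=False;
  e=True, t=True, u=True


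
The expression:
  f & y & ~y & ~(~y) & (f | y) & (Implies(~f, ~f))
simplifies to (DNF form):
False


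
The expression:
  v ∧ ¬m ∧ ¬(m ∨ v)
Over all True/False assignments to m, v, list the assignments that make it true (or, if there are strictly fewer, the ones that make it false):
is never true.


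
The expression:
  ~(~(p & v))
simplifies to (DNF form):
p & v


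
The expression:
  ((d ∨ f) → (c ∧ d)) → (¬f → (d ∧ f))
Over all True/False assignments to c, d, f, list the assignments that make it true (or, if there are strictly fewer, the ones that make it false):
is false only for:
  c=False, d=False, f=False;
  c=True, d=False, f=False;
  c=True, d=True, f=False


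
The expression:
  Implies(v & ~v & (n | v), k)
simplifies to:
True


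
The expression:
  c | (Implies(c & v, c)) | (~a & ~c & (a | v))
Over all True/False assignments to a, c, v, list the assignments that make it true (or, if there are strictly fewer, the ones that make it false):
is always true.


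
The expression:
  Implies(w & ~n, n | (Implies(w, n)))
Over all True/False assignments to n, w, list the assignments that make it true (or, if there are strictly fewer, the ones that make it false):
is false only for:
  n=False, w=True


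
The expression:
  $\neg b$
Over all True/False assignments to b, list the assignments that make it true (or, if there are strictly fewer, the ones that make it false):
is true only for:
  b=False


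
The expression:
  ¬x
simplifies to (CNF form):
¬x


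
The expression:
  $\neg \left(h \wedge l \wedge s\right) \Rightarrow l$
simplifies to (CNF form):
$l$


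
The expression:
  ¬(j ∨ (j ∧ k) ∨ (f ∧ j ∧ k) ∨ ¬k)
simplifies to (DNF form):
k ∧ ¬j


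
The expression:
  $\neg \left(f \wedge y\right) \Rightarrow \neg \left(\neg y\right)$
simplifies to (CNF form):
$y$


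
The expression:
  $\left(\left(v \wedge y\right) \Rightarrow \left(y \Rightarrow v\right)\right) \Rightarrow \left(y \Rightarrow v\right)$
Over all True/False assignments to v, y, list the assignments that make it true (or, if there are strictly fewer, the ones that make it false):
is false only for:
  v=False, y=True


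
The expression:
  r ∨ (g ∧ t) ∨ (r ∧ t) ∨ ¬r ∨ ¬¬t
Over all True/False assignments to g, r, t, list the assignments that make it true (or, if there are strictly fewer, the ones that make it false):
is always true.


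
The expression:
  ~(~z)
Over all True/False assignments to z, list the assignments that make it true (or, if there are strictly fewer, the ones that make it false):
is true only for:
  z=True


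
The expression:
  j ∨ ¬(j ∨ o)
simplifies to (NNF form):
j ∨ ¬o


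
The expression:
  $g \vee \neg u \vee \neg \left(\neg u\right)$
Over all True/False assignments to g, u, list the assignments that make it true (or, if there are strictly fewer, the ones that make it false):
is always true.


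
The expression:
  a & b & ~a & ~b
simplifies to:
False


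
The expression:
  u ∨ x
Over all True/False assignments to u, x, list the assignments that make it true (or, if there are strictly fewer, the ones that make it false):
is false only for:
  u=False, x=False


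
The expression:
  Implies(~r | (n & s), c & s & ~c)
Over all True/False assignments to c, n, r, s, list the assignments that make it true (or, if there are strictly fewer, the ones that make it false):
is true only for:
  c=False, n=False, r=True, s=False;
  c=False, n=False, r=True, s=True;
  c=False, n=True, r=True, s=False;
  c=True, n=False, r=True, s=False;
  c=True, n=False, r=True, s=True;
  c=True, n=True, r=True, s=False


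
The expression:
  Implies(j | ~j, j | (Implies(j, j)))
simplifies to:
True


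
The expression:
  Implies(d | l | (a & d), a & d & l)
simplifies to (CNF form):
(a | ~l) & (d | ~l) & (l | ~d)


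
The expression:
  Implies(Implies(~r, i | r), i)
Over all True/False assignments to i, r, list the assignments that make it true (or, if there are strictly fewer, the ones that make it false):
is false only for:
  i=False, r=True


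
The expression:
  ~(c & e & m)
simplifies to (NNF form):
~c | ~e | ~m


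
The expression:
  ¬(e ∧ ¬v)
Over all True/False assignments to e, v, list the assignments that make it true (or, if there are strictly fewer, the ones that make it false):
is false only for:
  e=True, v=False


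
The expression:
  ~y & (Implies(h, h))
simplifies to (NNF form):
~y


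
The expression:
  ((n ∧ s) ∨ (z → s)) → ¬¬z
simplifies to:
z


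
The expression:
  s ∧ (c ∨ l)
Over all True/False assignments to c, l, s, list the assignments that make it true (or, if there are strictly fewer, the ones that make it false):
is true only for:
  c=False, l=True, s=True;
  c=True, l=False, s=True;
  c=True, l=True, s=True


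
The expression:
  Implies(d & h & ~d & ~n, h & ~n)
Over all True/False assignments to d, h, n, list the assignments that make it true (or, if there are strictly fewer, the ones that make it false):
is always true.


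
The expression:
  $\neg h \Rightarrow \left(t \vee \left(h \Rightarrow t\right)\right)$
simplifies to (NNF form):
$\text{True}$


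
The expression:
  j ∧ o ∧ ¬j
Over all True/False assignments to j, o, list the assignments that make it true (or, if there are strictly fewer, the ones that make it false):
is never true.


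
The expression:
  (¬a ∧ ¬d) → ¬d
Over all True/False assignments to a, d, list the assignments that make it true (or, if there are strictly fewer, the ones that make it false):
is always true.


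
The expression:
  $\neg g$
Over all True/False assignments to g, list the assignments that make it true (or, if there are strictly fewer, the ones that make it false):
is true only for:
  g=False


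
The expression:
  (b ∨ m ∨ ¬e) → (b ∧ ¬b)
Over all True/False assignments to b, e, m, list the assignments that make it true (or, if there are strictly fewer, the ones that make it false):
is true only for:
  b=False, e=True, m=False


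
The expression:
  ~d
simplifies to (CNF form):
~d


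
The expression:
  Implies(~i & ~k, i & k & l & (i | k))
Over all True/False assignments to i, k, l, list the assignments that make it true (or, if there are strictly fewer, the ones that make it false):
is false only for:
  i=False, k=False, l=False;
  i=False, k=False, l=True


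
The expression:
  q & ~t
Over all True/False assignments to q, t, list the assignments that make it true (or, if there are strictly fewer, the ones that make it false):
is true only for:
  q=True, t=False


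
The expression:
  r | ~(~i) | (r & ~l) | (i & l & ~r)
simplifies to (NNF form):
i | r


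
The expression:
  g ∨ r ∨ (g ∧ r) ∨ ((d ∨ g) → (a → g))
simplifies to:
g ∨ r ∨ ¬a ∨ ¬d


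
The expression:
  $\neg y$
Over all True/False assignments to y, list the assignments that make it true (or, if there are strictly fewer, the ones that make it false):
is true only for:
  y=False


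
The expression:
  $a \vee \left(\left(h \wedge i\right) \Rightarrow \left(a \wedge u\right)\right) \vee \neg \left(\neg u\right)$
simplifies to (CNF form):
$a \vee u \vee \neg h \vee \neg i$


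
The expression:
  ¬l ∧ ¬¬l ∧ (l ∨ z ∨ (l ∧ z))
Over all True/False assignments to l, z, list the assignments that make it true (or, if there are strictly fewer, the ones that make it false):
is never true.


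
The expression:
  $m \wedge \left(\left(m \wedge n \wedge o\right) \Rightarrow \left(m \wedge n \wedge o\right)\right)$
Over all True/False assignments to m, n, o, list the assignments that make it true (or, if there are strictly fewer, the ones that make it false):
is true only for:
  m=True, n=False, o=False;
  m=True, n=False, o=True;
  m=True, n=True, o=False;
  m=True, n=True, o=True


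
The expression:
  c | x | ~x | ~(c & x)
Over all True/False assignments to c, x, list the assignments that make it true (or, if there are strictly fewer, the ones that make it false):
is always true.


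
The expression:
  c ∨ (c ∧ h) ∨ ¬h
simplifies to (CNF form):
c ∨ ¬h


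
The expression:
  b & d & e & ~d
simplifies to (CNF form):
False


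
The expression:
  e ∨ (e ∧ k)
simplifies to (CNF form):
e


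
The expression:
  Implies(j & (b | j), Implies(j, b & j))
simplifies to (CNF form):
b | ~j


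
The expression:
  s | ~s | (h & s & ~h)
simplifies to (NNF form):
True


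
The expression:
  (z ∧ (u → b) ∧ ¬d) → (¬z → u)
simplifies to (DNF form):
True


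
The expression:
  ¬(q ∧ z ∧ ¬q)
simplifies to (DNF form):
True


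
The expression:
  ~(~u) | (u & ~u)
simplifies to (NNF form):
u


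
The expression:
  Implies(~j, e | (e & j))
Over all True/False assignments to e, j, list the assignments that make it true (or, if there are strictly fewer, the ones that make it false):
is false only for:
  e=False, j=False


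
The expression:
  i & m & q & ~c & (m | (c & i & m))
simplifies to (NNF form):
i & m & q & ~c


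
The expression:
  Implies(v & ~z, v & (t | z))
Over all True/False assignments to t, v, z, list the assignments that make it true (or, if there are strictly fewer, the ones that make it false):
is false only for:
  t=False, v=True, z=False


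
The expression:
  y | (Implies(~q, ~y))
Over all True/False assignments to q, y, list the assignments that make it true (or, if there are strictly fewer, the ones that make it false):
is always true.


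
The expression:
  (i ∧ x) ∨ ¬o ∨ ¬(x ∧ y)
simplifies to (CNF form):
i ∨ ¬o ∨ ¬x ∨ ¬y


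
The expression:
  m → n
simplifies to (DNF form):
n ∨ ¬m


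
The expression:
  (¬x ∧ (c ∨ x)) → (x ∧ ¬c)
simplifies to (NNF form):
x ∨ ¬c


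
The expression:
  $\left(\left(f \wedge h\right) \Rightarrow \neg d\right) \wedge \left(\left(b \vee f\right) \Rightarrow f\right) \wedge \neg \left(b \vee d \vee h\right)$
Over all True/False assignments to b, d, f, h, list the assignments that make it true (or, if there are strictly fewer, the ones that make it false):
is true only for:
  b=False, d=False, f=False, h=False;
  b=False, d=False, f=True, h=False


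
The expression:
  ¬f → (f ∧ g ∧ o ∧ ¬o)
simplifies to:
f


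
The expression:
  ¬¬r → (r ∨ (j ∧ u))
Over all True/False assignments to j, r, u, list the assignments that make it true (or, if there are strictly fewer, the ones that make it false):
is always true.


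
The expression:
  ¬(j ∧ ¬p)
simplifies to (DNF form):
p ∨ ¬j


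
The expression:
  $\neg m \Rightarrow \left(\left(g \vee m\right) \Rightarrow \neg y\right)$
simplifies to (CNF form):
$m \vee \neg g \vee \neg y$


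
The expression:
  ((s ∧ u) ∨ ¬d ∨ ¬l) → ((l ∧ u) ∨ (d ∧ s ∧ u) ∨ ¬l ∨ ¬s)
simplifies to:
d ∨ u ∨ ¬l ∨ ¬s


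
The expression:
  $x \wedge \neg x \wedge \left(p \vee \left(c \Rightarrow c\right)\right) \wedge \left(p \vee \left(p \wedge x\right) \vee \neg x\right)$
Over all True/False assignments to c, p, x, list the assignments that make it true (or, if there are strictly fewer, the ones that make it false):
is never true.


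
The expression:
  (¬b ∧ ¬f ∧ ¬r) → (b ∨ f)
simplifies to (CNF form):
b ∨ f ∨ r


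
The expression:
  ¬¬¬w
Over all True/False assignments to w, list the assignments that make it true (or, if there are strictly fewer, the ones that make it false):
is true only for:
  w=False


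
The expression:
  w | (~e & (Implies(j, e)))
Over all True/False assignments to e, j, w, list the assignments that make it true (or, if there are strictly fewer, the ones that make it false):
is false only for:
  e=False, j=True, w=False;
  e=True, j=False, w=False;
  e=True, j=True, w=False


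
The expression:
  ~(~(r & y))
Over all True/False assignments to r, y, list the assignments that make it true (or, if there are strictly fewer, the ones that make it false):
is true only for:
  r=True, y=True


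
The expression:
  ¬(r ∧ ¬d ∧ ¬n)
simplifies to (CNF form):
d ∨ n ∨ ¬r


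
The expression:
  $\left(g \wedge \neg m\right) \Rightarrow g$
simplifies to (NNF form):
$\text{True}$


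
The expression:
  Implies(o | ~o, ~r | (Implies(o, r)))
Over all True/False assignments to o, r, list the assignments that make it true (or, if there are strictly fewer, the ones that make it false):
is always true.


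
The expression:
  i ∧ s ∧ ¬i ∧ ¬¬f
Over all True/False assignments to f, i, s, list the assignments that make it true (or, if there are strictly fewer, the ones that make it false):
is never true.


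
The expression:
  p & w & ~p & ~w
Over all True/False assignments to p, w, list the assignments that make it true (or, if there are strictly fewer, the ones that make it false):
is never true.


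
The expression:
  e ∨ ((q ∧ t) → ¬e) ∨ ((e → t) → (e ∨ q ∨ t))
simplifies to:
True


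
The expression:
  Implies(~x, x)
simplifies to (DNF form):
x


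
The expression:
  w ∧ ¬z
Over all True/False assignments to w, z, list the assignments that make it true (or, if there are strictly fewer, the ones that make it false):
is true only for:
  w=True, z=False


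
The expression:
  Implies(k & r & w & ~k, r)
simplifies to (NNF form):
True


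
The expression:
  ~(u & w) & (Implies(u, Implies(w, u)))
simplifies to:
~u | ~w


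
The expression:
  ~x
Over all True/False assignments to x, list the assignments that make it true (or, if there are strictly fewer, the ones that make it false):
is true only for:
  x=False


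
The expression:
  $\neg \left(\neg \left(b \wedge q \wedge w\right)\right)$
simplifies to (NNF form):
$b \wedge q \wedge w$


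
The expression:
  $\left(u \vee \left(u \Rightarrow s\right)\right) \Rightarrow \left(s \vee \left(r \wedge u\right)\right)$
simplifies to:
$s \vee \left(r \wedge u\right)$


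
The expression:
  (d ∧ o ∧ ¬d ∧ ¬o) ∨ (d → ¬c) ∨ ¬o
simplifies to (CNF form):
¬c ∨ ¬d ∨ ¬o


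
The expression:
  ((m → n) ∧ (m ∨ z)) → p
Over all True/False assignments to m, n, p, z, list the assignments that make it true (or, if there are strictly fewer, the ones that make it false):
is false only for:
  m=False, n=False, p=False, z=True;
  m=False, n=True, p=False, z=True;
  m=True, n=True, p=False, z=False;
  m=True, n=True, p=False, z=True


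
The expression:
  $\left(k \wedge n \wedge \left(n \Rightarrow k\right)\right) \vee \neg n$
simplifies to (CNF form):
$k \vee \neg n$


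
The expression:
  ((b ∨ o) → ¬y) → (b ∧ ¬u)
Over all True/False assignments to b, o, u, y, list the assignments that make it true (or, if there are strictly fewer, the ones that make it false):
is true only for:
  b=False, o=True, u=False, y=True;
  b=False, o=True, u=True, y=True;
  b=True, o=False, u=False, y=False;
  b=True, o=False, u=False, y=True;
  b=True, o=False, u=True, y=True;
  b=True, o=True, u=False, y=False;
  b=True, o=True, u=False, y=True;
  b=True, o=True, u=True, y=True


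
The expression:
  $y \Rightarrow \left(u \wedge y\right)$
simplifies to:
$u \vee \neg y$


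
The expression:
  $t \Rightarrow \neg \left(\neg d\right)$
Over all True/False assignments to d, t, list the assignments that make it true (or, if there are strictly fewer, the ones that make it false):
is false only for:
  d=False, t=True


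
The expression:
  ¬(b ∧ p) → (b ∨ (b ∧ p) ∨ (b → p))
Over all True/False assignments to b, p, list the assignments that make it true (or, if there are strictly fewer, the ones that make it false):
is always true.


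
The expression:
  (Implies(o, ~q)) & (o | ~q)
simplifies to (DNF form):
~q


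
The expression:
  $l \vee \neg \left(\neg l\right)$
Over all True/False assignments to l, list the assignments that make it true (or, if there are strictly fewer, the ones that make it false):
is true only for:
  l=True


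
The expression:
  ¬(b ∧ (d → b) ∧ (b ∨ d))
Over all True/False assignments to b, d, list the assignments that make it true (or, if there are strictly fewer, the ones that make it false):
is true only for:
  b=False, d=False;
  b=False, d=True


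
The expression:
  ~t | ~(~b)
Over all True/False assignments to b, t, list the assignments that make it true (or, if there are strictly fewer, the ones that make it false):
is false only for:
  b=False, t=True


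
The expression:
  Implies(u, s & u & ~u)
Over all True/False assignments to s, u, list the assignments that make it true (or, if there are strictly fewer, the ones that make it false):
is true only for:
  s=False, u=False;
  s=True, u=False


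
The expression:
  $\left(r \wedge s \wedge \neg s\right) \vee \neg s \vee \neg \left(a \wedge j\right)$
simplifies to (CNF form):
$\neg a \vee \neg j \vee \neg s$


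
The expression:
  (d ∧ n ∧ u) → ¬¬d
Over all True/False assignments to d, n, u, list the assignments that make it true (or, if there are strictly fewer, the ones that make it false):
is always true.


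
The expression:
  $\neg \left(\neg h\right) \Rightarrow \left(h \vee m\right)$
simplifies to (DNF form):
$\text{True}$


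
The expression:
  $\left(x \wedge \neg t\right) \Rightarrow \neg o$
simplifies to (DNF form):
$t \vee \neg o \vee \neg x$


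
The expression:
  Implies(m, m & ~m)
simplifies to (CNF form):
~m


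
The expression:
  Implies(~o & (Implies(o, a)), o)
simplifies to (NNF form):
o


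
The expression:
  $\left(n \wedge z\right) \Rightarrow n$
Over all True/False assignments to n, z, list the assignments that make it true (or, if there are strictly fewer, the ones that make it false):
is always true.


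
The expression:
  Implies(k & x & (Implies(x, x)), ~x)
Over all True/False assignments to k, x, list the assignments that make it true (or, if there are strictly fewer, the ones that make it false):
is false only for:
  k=True, x=True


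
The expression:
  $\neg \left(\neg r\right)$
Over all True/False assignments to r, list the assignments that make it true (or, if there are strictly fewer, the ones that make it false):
is true only for:
  r=True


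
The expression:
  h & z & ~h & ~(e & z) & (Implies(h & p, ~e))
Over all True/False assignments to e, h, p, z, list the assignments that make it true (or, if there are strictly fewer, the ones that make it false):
is never true.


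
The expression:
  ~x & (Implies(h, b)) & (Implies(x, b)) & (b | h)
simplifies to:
b & ~x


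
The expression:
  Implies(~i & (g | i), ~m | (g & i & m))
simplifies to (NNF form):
i | ~g | ~m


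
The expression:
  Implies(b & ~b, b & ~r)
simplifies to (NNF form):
True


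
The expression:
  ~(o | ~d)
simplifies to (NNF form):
d & ~o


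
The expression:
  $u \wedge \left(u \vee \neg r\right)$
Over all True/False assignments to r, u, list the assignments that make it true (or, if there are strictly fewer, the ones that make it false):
is true only for:
  r=False, u=True;
  r=True, u=True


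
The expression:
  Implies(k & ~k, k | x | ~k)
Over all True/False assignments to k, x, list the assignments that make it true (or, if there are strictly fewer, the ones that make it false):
is always true.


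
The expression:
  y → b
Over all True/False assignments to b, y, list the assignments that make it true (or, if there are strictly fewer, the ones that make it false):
is false only for:
  b=False, y=True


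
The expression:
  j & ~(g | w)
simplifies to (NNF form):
j & ~g & ~w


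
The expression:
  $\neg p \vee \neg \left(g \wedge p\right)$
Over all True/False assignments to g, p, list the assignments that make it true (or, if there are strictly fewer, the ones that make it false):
is false only for:
  g=True, p=True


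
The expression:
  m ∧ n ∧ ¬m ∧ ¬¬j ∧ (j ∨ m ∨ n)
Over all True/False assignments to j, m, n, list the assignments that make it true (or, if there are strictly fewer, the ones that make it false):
is never true.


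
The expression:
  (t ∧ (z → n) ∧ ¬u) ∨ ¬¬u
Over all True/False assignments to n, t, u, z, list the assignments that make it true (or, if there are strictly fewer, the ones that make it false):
is false only for:
  n=False, t=False, u=False, z=False;
  n=False, t=False, u=False, z=True;
  n=False, t=True, u=False, z=True;
  n=True, t=False, u=False, z=False;
  n=True, t=False, u=False, z=True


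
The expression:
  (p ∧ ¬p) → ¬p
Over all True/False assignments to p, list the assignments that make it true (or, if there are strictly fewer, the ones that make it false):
is always true.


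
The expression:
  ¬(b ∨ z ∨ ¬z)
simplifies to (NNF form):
False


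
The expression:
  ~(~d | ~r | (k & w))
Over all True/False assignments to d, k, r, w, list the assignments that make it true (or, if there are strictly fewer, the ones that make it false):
is true only for:
  d=True, k=False, r=True, w=False;
  d=True, k=False, r=True, w=True;
  d=True, k=True, r=True, w=False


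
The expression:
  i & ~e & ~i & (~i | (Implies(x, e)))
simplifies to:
False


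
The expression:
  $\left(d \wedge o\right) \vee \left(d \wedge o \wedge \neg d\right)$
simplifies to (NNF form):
$d \wedge o$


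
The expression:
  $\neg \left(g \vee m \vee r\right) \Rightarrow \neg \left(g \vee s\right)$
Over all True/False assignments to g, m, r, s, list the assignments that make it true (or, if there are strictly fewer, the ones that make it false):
is false only for:
  g=False, m=False, r=False, s=True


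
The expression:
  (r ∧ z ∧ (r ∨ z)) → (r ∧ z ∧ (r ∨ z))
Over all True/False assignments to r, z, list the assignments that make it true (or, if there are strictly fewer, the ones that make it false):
is always true.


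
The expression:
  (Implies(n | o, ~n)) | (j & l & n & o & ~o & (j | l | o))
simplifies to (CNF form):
~n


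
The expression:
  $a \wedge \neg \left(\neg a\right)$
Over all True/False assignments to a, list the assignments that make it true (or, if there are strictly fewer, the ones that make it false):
is true only for:
  a=True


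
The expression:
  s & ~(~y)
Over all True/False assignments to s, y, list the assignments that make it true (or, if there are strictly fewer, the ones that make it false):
is true only for:
  s=True, y=True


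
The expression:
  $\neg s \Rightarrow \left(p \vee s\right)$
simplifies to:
$p \vee s$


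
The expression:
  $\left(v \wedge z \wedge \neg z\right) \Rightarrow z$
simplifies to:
$\text{True}$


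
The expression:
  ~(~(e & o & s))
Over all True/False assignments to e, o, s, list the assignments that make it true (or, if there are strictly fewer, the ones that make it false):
is true only for:
  e=True, o=True, s=True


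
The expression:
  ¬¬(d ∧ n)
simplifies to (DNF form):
d ∧ n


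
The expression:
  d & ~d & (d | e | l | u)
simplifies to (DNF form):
False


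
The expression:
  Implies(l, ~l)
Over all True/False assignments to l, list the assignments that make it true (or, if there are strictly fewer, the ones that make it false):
is true only for:
  l=False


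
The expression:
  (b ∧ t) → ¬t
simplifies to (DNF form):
¬b ∨ ¬t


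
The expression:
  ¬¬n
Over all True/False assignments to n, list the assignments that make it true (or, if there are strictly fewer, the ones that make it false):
is true only for:
  n=True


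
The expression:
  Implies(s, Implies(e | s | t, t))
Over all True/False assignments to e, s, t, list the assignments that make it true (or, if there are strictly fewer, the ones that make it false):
is false only for:
  e=False, s=True, t=False;
  e=True, s=True, t=False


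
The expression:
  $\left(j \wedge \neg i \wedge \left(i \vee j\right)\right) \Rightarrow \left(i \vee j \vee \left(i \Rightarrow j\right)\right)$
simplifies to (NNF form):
$\text{True}$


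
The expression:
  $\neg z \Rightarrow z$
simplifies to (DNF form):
$z$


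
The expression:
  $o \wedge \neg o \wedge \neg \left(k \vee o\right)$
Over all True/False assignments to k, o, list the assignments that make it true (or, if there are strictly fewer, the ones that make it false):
is never true.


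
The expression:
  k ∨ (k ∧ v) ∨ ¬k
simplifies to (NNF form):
True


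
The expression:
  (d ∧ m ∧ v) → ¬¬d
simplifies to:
True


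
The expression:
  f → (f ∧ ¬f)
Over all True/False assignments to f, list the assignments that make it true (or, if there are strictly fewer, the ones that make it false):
is true only for:
  f=False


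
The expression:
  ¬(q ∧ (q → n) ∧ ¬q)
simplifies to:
True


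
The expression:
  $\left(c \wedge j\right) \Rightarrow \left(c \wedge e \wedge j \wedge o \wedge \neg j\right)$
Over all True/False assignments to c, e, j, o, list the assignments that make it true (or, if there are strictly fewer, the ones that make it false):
is false only for:
  c=True, e=False, j=True, o=False;
  c=True, e=False, j=True, o=True;
  c=True, e=True, j=True, o=False;
  c=True, e=True, j=True, o=True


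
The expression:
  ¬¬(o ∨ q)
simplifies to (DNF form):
o ∨ q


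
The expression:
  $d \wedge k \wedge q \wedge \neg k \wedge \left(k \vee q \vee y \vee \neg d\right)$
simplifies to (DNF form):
$\text{False}$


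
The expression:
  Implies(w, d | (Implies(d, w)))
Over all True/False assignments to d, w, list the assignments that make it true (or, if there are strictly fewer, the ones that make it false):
is always true.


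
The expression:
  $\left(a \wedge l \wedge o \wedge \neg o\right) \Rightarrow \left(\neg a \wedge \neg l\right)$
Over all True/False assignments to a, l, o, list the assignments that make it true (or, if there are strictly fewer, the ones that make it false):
is always true.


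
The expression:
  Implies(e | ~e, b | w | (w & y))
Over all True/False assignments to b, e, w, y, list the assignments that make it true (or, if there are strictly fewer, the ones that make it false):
is false only for:
  b=False, e=False, w=False, y=False;
  b=False, e=False, w=False, y=True;
  b=False, e=True, w=False, y=False;
  b=False, e=True, w=False, y=True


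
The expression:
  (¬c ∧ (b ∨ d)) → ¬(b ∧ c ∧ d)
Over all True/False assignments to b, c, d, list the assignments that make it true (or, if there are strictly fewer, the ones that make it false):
is always true.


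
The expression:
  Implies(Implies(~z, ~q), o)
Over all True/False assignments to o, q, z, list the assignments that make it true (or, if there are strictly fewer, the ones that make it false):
is false only for:
  o=False, q=False, z=False;
  o=False, q=False, z=True;
  o=False, q=True, z=True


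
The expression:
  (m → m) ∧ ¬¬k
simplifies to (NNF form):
k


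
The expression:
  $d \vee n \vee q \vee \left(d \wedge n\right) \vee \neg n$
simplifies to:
$\text{True}$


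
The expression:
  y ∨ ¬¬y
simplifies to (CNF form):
y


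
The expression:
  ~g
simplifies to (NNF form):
~g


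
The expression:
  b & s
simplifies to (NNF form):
b & s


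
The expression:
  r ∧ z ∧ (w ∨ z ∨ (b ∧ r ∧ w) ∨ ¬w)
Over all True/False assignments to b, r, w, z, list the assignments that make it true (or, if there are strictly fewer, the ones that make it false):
is true only for:
  b=False, r=True, w=False, z=True;
  b=False, r=True, w=True, z=True;
  b=True, r=True, w=False, z=True;
  b=True, r=True, w=True, z=True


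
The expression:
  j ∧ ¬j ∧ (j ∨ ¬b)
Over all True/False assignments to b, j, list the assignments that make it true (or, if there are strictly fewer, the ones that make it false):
is never true.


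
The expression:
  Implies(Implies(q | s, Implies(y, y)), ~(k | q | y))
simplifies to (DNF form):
~k & ~q & ~y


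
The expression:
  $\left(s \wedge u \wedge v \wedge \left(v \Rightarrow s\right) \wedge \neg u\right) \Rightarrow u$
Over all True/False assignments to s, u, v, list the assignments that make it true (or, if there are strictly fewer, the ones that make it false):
is always true.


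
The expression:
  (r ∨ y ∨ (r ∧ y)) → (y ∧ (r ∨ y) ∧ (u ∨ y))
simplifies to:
y ∨ ¬r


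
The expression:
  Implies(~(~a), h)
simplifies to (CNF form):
h | ~a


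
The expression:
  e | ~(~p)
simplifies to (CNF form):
e | p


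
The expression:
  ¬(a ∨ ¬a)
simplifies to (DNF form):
False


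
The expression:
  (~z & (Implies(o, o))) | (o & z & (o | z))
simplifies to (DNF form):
o | ~z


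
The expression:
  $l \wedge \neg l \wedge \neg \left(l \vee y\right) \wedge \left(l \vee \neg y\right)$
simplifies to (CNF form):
$\text{False}$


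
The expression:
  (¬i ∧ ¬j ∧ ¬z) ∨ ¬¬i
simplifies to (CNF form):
(i ∨ ¬j) ∧ (i ∨ ¬z)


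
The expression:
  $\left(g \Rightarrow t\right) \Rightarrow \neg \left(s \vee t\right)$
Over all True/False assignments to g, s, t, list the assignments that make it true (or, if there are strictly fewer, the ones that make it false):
is true only for:
  g=False, s=False, t=False;
  g=True, s=False, t=False;
  g=True, s=True, t=False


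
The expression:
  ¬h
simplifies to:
¬h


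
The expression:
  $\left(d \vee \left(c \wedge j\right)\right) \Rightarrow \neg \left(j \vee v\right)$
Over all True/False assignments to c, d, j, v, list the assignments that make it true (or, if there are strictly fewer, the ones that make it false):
is true only for:
  c=False, d=False, j=False, v=False;
  c=False, d=False, j=False, v=True;
  c=False, d=False, j=True, v=False;
  c=False, d=False, j=True, v=True;
  c=False, d=True, j=False, v=False;
  c=True, d=False, j=False, v=False;
  c=True, d=False, j=False, v=True;
  c=True, d=True, j=False, v=False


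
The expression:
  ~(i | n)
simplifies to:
~i & ~n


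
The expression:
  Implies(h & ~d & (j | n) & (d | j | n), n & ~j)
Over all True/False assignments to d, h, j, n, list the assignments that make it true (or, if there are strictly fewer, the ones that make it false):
is false only for:
  d=False, h=True, j=True, n=False;
  d=False, h=True, j=True, n=True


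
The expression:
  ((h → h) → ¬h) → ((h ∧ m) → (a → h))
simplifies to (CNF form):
True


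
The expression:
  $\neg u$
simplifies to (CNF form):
$\neg u$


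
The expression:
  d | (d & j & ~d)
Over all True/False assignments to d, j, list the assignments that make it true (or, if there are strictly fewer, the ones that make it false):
is true only for:
  d=True, j=False;
  d=True, j=True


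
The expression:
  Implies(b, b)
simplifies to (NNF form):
True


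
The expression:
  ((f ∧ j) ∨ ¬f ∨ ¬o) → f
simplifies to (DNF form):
f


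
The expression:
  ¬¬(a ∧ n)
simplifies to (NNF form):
a ∧ n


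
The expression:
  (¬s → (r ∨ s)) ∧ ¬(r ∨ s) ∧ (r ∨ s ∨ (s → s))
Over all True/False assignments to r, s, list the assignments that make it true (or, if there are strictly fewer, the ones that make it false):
is never true.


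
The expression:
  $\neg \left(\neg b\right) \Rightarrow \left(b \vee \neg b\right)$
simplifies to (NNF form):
$\text{True}$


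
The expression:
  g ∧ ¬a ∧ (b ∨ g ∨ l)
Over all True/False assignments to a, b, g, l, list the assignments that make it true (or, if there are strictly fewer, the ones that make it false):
is true only for:
  a=False, b=False, g=True, l=False;
  a=False, b=False, g=True, l=True;
  a=False, b=True, g=True, l=False;
  a=False, b=True, g=True, l=True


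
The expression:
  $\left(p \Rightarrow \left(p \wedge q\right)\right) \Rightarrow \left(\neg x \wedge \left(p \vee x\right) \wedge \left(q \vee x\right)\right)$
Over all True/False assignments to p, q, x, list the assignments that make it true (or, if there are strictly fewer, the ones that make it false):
is true only for:
  p=True, q=False, x=False;
  p=True, q=False, x=True;
  p=True, q=True, x=False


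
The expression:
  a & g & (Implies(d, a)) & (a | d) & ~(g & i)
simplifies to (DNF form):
a & g & ~i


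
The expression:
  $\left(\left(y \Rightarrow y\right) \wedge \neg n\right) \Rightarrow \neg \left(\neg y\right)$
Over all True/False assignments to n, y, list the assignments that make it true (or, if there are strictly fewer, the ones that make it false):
is false only for:
  n=False, y=False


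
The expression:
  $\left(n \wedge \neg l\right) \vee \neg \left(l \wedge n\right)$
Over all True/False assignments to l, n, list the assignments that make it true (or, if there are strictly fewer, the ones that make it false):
is false only for:
  l=True, n=True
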